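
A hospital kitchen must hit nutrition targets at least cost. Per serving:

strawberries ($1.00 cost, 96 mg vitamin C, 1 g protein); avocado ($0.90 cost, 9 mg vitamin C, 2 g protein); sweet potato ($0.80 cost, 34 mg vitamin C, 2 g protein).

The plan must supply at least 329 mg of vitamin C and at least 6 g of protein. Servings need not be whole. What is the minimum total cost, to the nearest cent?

A basic optimal solution has at most two foods positive. Try each food alone and each pair with both targets met exactly.
strawberries only: max(329/96, 6/1) = 6 servings → $6.00.
avocado only: max(329/9, 6/2) = 36.56 servings → $32.90.
sweet potato only: max(329/34, 6/2) = 9.676 servings → $7.74.
strawberries + avocado with both tight: 3.301 servings and 1.35 servings → $4.52.
strawberries + sweet potato with both tight: 2.873 servings and 1.563 servings → $4.12.
avocado + sweet potato: intersection lies outside the first quadrant.
The minimum over all feasible corners is $4.12.

$4.12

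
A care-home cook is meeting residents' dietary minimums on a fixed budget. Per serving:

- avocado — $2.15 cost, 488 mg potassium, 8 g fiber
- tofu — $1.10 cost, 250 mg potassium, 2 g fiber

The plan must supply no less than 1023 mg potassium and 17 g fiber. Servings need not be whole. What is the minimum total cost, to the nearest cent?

Two binding constraints pin down two serving amounts, so the optimal mix uses at most two foods. The candidates are each food alone (scaled to the tighter of potassium/fiber) and each pair with both constraints tight.
avocado only: max(1023/488, 17/8) = 2.125 servings → $4.57.
tofu only: max(1023/250, 17/2) = 8.5 servings → $9.35.
avocado + tofu: the both-tight solution has a negative serving — not a feasible corner.
The minimum over all feasible corners is $4.57.

$4.57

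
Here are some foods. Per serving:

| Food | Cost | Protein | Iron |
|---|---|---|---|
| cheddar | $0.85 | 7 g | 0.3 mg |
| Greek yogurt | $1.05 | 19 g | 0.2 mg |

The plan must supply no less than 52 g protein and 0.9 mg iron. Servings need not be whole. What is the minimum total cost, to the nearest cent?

$3.60

An LP optimum is at a vertex; with two nutrient constraints at most two foods are used. Check each candidate.
cheddar only: max(52/7, 0.9/0.3) = 7.429 servings → $6.31.
Greek yogurt only: max(52/19, 0.9/0.2) = 4.5 servings → $4.72.
cheddar + Greek yogurt with both tight: 1.558 servings and 2.163 servings → $3.60.
So the least-cost plan costs $3.60.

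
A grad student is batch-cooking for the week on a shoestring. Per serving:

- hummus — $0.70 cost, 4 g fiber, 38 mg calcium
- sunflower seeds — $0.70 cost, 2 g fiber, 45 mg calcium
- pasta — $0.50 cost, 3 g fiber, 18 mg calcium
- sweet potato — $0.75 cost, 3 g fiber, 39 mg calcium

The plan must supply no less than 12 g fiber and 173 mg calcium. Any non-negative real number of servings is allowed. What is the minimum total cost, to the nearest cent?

$2.89

hummus only: max(12/4, 173/38) = 4.553 servings → $3.19.
sunflower seeds only: max(12/2, 173/45) = 6 servings → $4.20.
pasta only: max(12/3, 173/18) = 9.611 servings → $4.81.
sweet potato only: max(12/3, 173/39) = 4.436 servings → $3.33.
hummus + sunflower seeds with both tight: 1.865 servings and 2.269 servings → $2.89.
hummus + pasta: the both-tight solution has a negative serving — not a feasible corner.
hummus + sweet potato: the both-tight solution has a negative serving — not a feasible corner.
sunflower seeds + pasta with both tight: 3.061 servings and 1.96 servings → $3.12.
sunflower seeds + sweet potato with both tight: 0.8947 servings and 3.404 servings → $3.18.
pasta + sweet potato: the both-tight solution has a negative serving — not a feasible corner.
Cheapest feasible corner: $2.89.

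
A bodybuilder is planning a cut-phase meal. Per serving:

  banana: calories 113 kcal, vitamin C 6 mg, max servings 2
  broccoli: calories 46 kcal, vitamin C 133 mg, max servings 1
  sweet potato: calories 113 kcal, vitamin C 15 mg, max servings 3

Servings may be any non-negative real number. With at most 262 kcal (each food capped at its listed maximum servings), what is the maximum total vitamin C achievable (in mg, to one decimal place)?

161.7 mg

Vitamin C per kcal: broccoli 2.891, sweet potato 0.1327, banana 0.0531.
Take 1 serving of broccoli: uses 46 kcal, +133.0 mg vitamin C (running total 133.0 mg).
Take 1.912 servings of sweet potato: uses 216 kcal, +28.7 mg vitamin C (running total 161.7 mg).
Greedy by best ratio exhausts the calories allowance optimally: 161.7 mg.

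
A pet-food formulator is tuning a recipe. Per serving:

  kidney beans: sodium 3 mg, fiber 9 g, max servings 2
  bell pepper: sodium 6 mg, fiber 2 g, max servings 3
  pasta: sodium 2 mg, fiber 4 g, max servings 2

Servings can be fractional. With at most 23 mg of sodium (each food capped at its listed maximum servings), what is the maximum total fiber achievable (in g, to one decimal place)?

Fiber per mg sodium: kidney beans 3, pasta 2, bell pepper 0.3333.
Take 2 servings of kidney beans: uses 6 mg sodium, +18.0 g fiber (running total 18.0 g).
Take 2 servings of pasta: uses 4 mg sodium, +8.0 g fiber (running total 26.0 g).
Take 2.167 servings of bell pepper: uses 13 mg sodium, +4.3 g fiber (running total 30.3 g).
Greedy by best ratio exhausts the sodium allowance optimally: 30.3 g.

30.3 g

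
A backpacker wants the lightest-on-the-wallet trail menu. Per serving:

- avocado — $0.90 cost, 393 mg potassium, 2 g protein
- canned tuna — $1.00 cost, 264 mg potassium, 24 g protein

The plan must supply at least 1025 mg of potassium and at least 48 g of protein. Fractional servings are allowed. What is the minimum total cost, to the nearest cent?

$3.09

For a min-cost LP with two ≥-constraints, a basic feasible solution has at most two positive variables.
avocado only: max(1025/393, 48/2) = 24 servings → $21.60.
canned tuna only: max(1025/264, 48/24) = 3.883 servings → $3.88.
avocado + canned tuna with both tight: 1.34 servings and 1.888 servings → $3.09.
The minimum over all feasible corners is $3.09.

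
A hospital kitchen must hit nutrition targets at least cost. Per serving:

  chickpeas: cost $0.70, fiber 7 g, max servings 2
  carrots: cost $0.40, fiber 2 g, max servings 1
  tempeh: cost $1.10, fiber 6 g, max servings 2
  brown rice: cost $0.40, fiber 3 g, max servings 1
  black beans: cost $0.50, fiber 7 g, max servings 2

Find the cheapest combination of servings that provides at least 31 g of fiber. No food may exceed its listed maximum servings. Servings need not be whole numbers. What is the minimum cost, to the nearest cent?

$2.80

Cost per g of fiber: black beans $0.0714, chickpeas $0.1000, brown rice $0.1333, tempeh $0.1833, carrots $0.2000.
Take 2 servings of black beans: +14.0 g fiber for $1.00 (total $1.00, still need 17.0 g).
Take 2 servings of chickpeas: +14.0 g fiber for $1.40 (total $2.40, still need 3.0 g).
Take 1 serving of brown rice: +3.0 g fiber for $0.40 (total $2.80, still need 0.0 g).
Greedy by cheapest-per-g is optimal for a single linear constraint, so the minimum cost is $2.80.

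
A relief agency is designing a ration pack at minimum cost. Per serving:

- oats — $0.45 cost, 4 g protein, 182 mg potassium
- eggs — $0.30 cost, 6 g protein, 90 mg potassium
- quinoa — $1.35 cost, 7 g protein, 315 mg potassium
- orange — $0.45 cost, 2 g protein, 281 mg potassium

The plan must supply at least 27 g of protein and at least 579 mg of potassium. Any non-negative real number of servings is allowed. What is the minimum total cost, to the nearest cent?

$1.59

Check every corner: each single food scaled to meet both minima, and each pair solved so both constraints bind.
oats only: max(27/4, 579/182) = 6.75 servings → $3.04.
eggs only: max(27/6, 579/90) = 6.433 servings → $1.93.
quinoa only: max(27/7, 579/315) = 3.857 servings → $5.21.
orange only: max(27/2, 579/281) = 13.5 servings → $6.08.
oats + eggs with both tight: 1.426 servings and 3.549 servings → $1.71.
oats + quinoa: intersection lies outside the first quadrant.
oats + orange: the both-tight solution has a negative serving — not a feasible corner.
eggs + quinoa with both tight: 3.533 servings and 0.8286 servings → $2.18.
eggs + orange with both tight: 4.269 servings and 0.6932 servings → $1.59.
quinoa + orange: the both-tight solution has a negative serving — not a feasible corner.
The minimum over all feasible corners is $1.59.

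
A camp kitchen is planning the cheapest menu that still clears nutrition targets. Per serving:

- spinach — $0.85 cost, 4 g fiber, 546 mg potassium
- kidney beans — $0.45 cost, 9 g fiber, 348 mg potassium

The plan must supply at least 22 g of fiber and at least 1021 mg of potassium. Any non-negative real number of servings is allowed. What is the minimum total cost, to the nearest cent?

$1.32

For a min-cost LP with two ≥-constraints, a basic feasible solution has at most two positive variables.
spinach only: max(22/4, 1021/546) = 5.5 servings → $4.67.
kidney beans only: max(22/9, 1021/348) = 2.934 servings → $1.32.
spinach + kidney beans with both tight: 0.4353 servings and 2.251 servings → $1.38.
So the least-cost plan costs $1.32.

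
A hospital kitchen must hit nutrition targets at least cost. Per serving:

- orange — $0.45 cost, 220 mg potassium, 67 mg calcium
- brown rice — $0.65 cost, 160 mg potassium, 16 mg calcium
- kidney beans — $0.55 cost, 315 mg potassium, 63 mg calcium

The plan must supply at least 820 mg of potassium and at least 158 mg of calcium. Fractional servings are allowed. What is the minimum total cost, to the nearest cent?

$1.43

An LP optimum is at a vertex; with two nutrient constraints at most two foods are used. Check each candidate.
orange only: max(820/220, 158/67) = 3.727 servings → $1.68.
brown rice only: max(820/160, 158/16) = 9.875 servings → $6.42.
kidney beans only: max(820/315, 158/63) = 2.603 servings → $1.43.
orange + brown rice with both tight: 1.689 servings and 2.803 servings → $2.58.
orange + kidney beans with both targets exact would need a negative amount; discard.
brown rice + kidney beans with both tight: 0.375 servings and 2.413 servings → $1.57.
So the least-cost plan costs $1.43.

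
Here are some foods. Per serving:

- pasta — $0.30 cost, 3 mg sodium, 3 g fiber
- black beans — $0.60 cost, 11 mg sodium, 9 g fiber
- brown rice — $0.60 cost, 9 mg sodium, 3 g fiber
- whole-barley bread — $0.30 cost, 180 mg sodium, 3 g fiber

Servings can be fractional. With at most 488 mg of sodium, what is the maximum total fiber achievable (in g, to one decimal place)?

Fiber per mg sodium: pasta 1, black beans 0.8182, brown rice 0.3333, whole-barley bread 0.01667.
With no serving limits, spend the whole sodium allowance on pasta: 488 mg / 3 mg × 3 g = 488.0 g.

488.0 g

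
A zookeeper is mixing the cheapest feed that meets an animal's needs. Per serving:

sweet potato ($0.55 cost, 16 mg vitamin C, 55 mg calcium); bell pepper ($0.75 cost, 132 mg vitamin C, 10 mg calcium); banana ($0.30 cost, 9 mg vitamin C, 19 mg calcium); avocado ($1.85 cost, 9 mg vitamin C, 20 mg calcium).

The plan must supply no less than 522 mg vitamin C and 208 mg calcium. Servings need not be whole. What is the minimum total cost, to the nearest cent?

Minimising a linear cost over {vitamin C ≥ 522, calcium ≥ 208, servings ≥ 0} — the optimum is at a vertex, using one or two foods.
sweet potato only: max(522/16, 208/55) = 32.62 servings → $17.94.
bell pepper only: max(522/132, 208/10) = 20.8 servings → $15.60.
banana only: max(522/9, 208/19) = 58 servings → $17.40.
avocado only: max(522/9, 208/20) = 58 servings → $107.30.
sweet potato + bell pepper with both tight: 3.132 servings and 3.575 servings → $4.40.
sweet potato + banana: the both-tight solution has a negative serving — not a feasible corner.
sweet potato + avocado: intersection lies outside the first quadrant.
bell pepper + banana with both tight: 3.328 servings and 9.196 servings → $5.25.
bell pepper + avocado with both tight: 3.36 servings and 8.72 servings → $18.65.
banana + avocado: the both-tight solution has a negative serving — not a feasible corner.
The minimum over all feasible corners is $4.40.

$4.40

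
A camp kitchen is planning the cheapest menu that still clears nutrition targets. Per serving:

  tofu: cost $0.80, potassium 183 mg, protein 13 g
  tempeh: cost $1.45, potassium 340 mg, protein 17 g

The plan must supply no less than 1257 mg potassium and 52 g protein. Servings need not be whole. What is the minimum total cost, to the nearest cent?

With two linear requirements the optimum uses one or two foods; enumerate the corners.
tofu only: max(1257/183, 52/13) = 6.869 servings → $5.50.
tempeh only: max(1257/340, 52/17) = 3.697 servings → $5.36.
tofu + tempeh: the both-tight solution has a negative serving — not a feasible corner.
Cheapest feasible corner: $5.36.

$5.36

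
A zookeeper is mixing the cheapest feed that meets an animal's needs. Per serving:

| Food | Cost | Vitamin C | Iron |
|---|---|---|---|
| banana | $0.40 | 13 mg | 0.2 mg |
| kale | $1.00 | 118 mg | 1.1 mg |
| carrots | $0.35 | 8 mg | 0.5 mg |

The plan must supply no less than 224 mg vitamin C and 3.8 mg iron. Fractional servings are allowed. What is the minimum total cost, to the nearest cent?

This is a tiny linear program; its minimum lies at a vertex of the feasible set. List the vertices and price them.
banana only: max(224/13, 3.8/0.2) = 19 servings → $7.60.
kale only: max(224/118, 3.8/1.1) = 3.455 servings → $3.45.
carrots only: max(224/8, 3.8/0.5) = 28 servings → $9.80.
banana + kale: the both-tight solution has a negative serving — not a feasible corner.
banana + carrots with both tight: 16.65 servings and 0.9388 servings → $6.99.
kale + carrots with both tight: 1.625 servings and 4.024 servings → $3.03.
So the least-cost plan costs $3.03.

$3.03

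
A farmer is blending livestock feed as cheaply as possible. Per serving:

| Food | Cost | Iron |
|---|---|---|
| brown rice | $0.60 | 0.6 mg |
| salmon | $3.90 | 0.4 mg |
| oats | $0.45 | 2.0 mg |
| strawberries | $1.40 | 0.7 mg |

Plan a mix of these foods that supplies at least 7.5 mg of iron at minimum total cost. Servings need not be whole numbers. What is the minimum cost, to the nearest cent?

Cost per mg of iron: oats $0.2250, brown rice $1.0000, strawberries $2.0000, salmon $9.7500.
With no serving limits, use only oats: 7.5 mg / 2.0 mg = 3.75 servings × $0.45 = $1.69.

$1.69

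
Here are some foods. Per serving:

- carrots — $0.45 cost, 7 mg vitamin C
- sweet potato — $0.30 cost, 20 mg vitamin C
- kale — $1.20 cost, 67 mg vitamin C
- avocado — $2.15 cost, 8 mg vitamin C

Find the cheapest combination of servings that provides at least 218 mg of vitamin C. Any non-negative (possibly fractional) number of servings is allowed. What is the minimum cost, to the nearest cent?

Cost per mg of vitamin C: sweet potato $0.0150, kale $0.0179, carrots $0.0643, avocado $0.2687.
With no serving limits, use only sweet potato: 218 mg / 20 mg = 10.9 servings × $0.30 = $3.27.

$3.27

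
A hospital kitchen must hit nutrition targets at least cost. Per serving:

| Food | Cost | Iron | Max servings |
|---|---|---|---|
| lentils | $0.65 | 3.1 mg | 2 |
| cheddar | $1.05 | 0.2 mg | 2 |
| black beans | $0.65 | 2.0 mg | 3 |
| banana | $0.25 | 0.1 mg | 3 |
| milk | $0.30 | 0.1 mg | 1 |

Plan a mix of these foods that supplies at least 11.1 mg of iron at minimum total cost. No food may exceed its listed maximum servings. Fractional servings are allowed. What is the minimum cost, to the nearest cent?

Cost per mg of iron: lentils $0.2097, black beans $0.3250, banana $2.5000, milk $3.0000, cheddar $5.2500.
Take 2 servings of lentils: +6.2 mg iron for $1.30 (total $1.30, still need 4.9 mg).
Take 2.45 servings of black beans: +4.9 mg iron for $1.59 (total $2.89, still need 0.0 mg).
Filling from the cheapest source first is optimal under one linear minimum: $2.89.

$2.89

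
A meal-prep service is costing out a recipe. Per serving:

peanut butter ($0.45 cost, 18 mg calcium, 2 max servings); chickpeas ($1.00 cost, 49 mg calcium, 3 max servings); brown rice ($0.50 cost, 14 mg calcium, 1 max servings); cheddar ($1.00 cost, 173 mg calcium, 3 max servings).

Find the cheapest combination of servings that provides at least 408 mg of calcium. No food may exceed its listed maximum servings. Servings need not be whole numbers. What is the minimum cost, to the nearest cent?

$2.36

Cost per mg of calcium: cheddar $0.0058, chickpeas $0.0204, peanut butter $0.0250, brown rice $0.0357.
Take 2.358 servings of cheddar: +408.0 mg calcium for $2.36 (total $2.36, still need 0.0 mg).
Filling from the cheapest source first is optimal under one linear minimum: $2.36.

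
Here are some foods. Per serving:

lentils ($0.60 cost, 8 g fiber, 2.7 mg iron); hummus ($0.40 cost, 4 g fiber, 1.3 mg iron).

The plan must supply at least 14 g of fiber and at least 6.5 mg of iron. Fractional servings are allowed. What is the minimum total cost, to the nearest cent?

Check every corner: each single food scaled to meet both minima, and each pair solved so both constraints bind.
lentils only: max(14/8, 6.5/2.7) = 2.407 servings → $1.44.
hummus only: max(14/4, 6.5/1.3) = 5 servings → $2.00.
lentils + hummus: intersection lies outside the first quadrant.
Cheapest feasible corner: $1.44.

$1.44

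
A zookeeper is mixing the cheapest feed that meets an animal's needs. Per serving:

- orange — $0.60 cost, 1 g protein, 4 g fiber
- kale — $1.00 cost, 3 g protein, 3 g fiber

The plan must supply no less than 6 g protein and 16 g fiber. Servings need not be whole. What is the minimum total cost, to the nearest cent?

$2.89

Minimising a linear cost over {protein ≥ 6, fiber ≥ 16, servings ≥ 0} — the optimum is at a vertex, using one or two foods.
orange only: max(6/1, 16/4) = 6 servings → $3.60.
kale only: max(6/3, 16/3) = 5.333 servings → $5.33.
orange + kale with both tight: 3.333 servings and 0.8889 servings → $2.89.
So the least-cost plan costs $2.89.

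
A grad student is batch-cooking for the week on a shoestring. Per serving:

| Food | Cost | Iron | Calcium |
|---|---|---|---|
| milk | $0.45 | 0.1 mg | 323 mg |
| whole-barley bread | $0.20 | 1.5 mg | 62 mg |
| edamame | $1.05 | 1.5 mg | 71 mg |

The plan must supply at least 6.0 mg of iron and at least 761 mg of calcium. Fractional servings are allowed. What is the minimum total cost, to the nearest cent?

$1.50

Minimising a linear cost over {iron ≥ 6.0, calcium ≥ 761, servings ≥ 0} — the optimum is at a vertex, using one or two foods.
milk only: max(6.0/0.1, 761/323) = 60 servings → $27.00.
whole-barley bread only: max(6.0/1.5, 761/62) = 12.27 servings → $2.45.
edamame only: max(6.0/1.5, 761/71) = 10.72 servings → $11.25.
milk + whole-barley bread with both tight: 1.609 servings and 3.893 servings → $1.50.
milk + edamame with both tight: 1.499 servings and 3.9 servings → $4.77.
whole-barley bread + edamame: intersection lies outside the first quadrant.
So the least-cost plan costs $1.50.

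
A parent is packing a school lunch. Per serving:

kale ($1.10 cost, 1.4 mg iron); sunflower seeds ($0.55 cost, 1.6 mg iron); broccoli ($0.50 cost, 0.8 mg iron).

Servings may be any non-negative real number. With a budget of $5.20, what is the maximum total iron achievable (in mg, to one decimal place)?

Iron per dollar: sunflower seeds 2.909, broccoli 1.6, kale 1.273.
With no serving limits, spend the whole cost allowance on sunflower seeds: $5.20 / $0.55 × 1.6 mg = 15.1 mg.

15.1 mg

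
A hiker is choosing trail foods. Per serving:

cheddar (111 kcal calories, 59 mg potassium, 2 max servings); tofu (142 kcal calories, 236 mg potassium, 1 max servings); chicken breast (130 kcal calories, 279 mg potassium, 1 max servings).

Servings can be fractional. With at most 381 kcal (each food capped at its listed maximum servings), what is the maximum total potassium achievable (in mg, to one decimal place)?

Potassium per kcal: chicken breast 2.146, tofu 1.662, cheddar 0.5315.
Take 1 serving of chicken breast: uses 130 kcal, +279.0 mg potassium (running total 279.0 mg).
Take 1 serving of tofu: uses 142 kcal, +236.0 mg potassium (running total 515.0 mg).
Take 0.982 servings of cheddar: uses 109 kcal, +57.9 mg potassium (running total 572.9 mg).
Greedy by best ratio exhausts the calories allowance optimally: 572.9 mg.

572.9 mg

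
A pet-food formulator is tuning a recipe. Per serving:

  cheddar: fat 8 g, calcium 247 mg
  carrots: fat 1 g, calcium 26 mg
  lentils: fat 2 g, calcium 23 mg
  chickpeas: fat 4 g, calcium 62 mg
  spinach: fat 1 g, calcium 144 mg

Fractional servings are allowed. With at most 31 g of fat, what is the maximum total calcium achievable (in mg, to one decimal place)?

Calcium per g fat: spinach 144, cheddar 30.88, carrots 26, chickpeas 15.5, lentils 11.5.
With no serving limits, spend the whole fat allowance on spinach: 31 g / 1 g × 144 mg = 4464.0 mg.

4464.0 mg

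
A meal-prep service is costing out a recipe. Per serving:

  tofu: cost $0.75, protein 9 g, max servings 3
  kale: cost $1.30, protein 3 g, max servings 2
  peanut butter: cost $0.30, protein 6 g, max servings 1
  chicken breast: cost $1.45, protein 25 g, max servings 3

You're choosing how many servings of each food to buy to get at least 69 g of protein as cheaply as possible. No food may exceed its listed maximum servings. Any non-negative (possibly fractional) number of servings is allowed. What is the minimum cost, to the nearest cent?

$3.95

Cost per g of protein: peanut butter $0.0500, chicken breast $0.0580, tofu $0.0833, kale $0.4333.
Take 1 serving of peanut butter: +6.0 g protein for $0.30 (total $0.30, still need 63.0 g).
Take 2.52 servings of chicken breast: +63.0 g protein for $3.65 (total $3.95, still need 0.0 g).
Filling from the cheapest source first is optimal under one linear minimum: $3.95.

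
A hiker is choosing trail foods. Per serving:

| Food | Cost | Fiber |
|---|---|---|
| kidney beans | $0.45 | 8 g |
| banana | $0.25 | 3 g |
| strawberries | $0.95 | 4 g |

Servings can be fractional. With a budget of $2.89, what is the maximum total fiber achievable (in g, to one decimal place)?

51.4 g

Fiber per dollar: kidney beans 17.78, banana 12, strawberries 4.211.
With no serving limits, spend the whole cost allowance on kidney beans: $2.89 / $0.45 × 8 g = 51.4 g.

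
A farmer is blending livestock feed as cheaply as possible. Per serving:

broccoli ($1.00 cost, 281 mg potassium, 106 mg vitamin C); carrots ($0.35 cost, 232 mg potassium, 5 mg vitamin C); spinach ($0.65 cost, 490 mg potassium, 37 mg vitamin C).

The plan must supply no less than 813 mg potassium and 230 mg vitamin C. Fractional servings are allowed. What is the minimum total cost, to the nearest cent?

A basic optimal solution has at most two foods positive. Try each food alone and each pair with both targets met exactly.
broccoli only: max(813/281, 230/106) = 2.893 servings → $2.89.
carrots only: max(813/232, 230/5) = 46 servings → $16.10.
spinach only: max(813/490, 230/37) = 6.216 servings → $4.04.
broccoli + carrots with both tight: 2.126 servings and 0.9293 servings → $2.45.
broccoli + spinach with both tight: 1.989 servings and 0.5187 servings → $2.33.
carrots + spinach: the both-tight solution has a negative serving — not a feasible corner.
The minimum over all feasible corners is $2.33.

$2.33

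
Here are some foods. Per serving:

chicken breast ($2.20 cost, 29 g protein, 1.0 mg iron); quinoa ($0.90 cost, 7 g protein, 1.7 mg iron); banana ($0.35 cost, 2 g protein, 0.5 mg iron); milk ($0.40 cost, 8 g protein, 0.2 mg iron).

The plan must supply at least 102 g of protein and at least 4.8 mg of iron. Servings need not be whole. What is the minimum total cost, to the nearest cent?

$5.91

With two linear requirements the optimum uses one or two foods; enumerate the corners.
chicken breast only: max(102/29, 4.8/1.0) = 4.8 servings → $10.56.
quinoa only: max(102/7, 4.8/1.7) = 14.57 servings → $13.11.
banana only: max(102/2, 4.8/0.5) = 51 servings → $17.85.
milk only: max(102/8, 4.8/0.2) = 24 servings → $9.60.
chicken breast + quinoa with both tight: 3.305 servings and 0.8794 servings → $8.06.
chicken breast + banana with both tight: 3.312 servings and 2.976 servings → $8.33.
chicken breast + milk: intersection lies outside the first quadrant.
quinoa + banana: the both-tight solution has a negative serving — not a feasible corner.
quinoa + milk with both tight: 1.475 servings and 11.46 servings → $5.91.
banana + milk with both tight: 5 servings and 11.5 servings → $6.35.
So the least-cost plan costs $5.91.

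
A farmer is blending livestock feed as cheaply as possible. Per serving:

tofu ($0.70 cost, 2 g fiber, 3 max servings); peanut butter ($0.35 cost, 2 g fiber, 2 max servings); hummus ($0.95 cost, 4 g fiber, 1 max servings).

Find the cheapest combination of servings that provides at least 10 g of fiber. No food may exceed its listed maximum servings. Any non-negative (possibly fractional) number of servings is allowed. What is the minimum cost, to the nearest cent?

$2.35

Cost per g of fiber: peanut butter $0.1750, hummus $0.2375, tofu $0.3500.
Take 2 servings of peanut butter: +4.0 g fiber for $0.70 (total $0.70, still need 6.0 g).
Take 1 serving of hummus: +4.0 g fiber for $0.95 (total $1.65, still need 2.0 g).
Take 1 serving of tofu: +2.0 g fiber for $0.70 (total $2.35, still need 0.0 g).
Filling from the cheapest source first is optimal under one linear minimum: $2.35.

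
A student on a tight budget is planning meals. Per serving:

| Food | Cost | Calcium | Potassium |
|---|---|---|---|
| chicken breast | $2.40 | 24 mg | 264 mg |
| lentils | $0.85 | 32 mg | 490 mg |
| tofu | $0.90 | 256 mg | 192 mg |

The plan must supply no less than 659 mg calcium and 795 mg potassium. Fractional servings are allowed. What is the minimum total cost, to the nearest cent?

Check every corner: each single food scaled to meet both minima, and each pair solved so both constraints bind.
chicken breast only: max(659/24, 795/264) = 27.46 servings → $65.90.
lentils only: max(659/32, 795/490) = 20.59 servings → $17.50.
tofu only: max(659/256, 795/192) = 4.141 servings → $3.73.
chicken breast + lentils with both targets exact would need a negative amount; discard.
chicken breast + tofu with both tight: 1.223 servings and 2.46 servings → $5.15.
lentils + tofu with both tight: 0.6454 servings and 2.494 servings → $2.79.
So the least-cost plan costs $2.79.

$2.79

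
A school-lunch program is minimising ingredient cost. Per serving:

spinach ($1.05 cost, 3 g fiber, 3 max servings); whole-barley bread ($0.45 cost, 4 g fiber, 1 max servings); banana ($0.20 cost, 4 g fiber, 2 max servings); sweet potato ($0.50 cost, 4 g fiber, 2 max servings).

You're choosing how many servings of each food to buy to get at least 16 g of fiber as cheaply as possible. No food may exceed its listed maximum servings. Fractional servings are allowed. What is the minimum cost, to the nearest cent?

Cost per g of fiber: banana $0.0500, whole-barley bread $0.1125, sweet potato $0.1250, spinach $0.3500.
Take 2 servings of banana: +8.0 g fiber for $0.40 (total $0.40, still need 8.0 g).
Take 1 serving of whole-barley bread: +4.0 g fiber for $0.45 (total $0.85, still need 4.0 g).
Take 1 serving of sweet potato: +4.0 g fiber for $0.50 (total $1.35, still need 0.0 g).
Greedy by cheapest-per-g is optimal for a single linear constraint, so the minimum cost is $1.35.

$1.35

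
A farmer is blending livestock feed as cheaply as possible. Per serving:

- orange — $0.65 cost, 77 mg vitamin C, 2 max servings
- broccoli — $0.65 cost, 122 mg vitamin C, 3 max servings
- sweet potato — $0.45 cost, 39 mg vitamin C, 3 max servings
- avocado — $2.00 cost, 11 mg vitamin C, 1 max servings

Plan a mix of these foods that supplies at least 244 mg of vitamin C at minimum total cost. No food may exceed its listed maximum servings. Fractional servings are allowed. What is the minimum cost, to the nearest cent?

Cost per mg of vitamin C: broccoli $0.0053, orange $0.0084, sweet potato $0.0115, avocado $0.1818.
Take 2 servings of broccoli: +244.0 mg vitamin C for $1.30 (total $1.30, still need 0.0 mg).
Filling from the cheapest source first is optimal under one linear minimum: $1.30.

$1.30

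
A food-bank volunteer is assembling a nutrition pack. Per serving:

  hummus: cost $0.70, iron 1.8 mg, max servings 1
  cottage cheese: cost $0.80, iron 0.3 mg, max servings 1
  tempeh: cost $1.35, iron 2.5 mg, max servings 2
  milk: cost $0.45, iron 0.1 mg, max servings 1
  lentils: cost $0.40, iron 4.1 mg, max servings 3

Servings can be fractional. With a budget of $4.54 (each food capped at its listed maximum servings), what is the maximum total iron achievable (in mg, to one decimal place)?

Iron per dollar: lentils 10.25, hummus 2.571, tempeh 1.852, cottage cheese 0.375, milk 0.2222.
Take 3 servings of lentils: spends $1.20, +12.3 mg iron (running total 12.3 mg).
Take 1 serving of hummus: spends $0.70, +1.8 mg iron (running total 14.1 mg).
Take 1.956 servings of tempeh: spends $2.64, +4.9 mg iron (running total 19.0 mg).
Greedy by best ratio exhausts the cost allowance optimally: 19.0 mg.

19.0 mg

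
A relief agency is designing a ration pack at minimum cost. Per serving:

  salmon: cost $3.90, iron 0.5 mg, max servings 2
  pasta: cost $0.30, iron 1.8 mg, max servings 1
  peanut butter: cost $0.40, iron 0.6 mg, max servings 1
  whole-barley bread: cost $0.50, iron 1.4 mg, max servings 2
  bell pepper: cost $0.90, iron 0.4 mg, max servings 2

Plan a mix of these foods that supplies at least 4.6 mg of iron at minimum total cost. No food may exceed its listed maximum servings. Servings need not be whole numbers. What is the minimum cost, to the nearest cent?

$1.30

Cost per mg of iron: pasta $0.1667, whole-barley bread $0.3571, peanut butter $0.6667, bell pepper $2.2500, salmon $7.8000.
Take 1 serving of pasta: +1.8 mg iron for $0.30 (total $0.30, still need 2.8 mg).
Take 2 servings of whole-barley bread: +2.8 mg iron for $1.00 (total $1.30, still need 0.0 mg).
Filling from the cheapest source first is optimal under one linear minimum: $1.30.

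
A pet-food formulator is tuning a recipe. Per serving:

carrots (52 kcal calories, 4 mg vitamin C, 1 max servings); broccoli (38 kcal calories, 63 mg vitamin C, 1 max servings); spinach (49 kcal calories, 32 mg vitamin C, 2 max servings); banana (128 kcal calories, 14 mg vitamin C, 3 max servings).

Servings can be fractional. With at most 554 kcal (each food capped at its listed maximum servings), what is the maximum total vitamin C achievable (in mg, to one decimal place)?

171.6 mg

Vitamin C per kcal: broccoli 1.658, spinach 0.6531, banana 0.1094, carrots 0.07692.
Take 1 serving of broccoli: uses 38 kcal, +63.0 mg vitamin C (running total 63.0 mg).
Take 2 servings of spinach: uses 98 kcal, +64.0 mg vitamin C (running total 127.0 mg).
Take 3 servings of banana: uses 384 kcal, +42.0 mg vitamin C (running total 169.0 mg).
Take 0.6538 servings of carrots: uses 34 kcal, +2.6 mg vitamin C (running total 171.6 mg).
Greedy by best ratio exhausts the calories allowance optimally: 171.6 mg.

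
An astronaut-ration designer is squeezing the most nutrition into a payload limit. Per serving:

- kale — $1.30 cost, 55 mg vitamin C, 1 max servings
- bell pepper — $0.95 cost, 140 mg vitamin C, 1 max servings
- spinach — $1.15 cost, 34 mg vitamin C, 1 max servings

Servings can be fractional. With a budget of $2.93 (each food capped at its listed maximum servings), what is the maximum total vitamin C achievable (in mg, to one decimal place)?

215.1 mg

Vitamin C per dollar: bell pepper 147.4, kale 42.31, spinach 29.57.
Take 1 serving of bell pepper: spends $0.95, +140.0 mg vitamin C (running total 140.0 mg).
Take 1 serving of kale: spends $1.30, +55.0 mg vitamin C (running total 195.0 mg).
Take 0.5913 servings of spinach: spends $0.68, +20.1 mg vitamin C (running total 215.1 mg).
Filling greedily by vitamin C-per-dollar is optimal for one linear limit, giving 215.1 mg.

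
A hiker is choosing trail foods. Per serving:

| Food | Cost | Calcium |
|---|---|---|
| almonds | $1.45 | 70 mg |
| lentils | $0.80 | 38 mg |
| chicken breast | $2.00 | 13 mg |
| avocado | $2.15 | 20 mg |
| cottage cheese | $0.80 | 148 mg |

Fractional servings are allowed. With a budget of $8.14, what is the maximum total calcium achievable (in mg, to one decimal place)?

1505.9 mg

Calcium per dollar: cottage cheese 185, almonds 48.28, lentils 47.5, avocado 9.302, chicken breast 6.5.
With no serving limits, spend the whole cost allowance on cottage cheese: $8.14 / $0.80 × 148 mg = 1505.9 mg.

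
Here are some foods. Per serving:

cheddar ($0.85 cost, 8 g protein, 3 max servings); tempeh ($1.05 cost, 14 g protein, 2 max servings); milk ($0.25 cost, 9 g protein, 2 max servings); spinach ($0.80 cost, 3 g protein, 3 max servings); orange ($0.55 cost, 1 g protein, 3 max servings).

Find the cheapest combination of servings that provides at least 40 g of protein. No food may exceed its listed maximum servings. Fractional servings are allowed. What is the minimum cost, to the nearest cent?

$2.15

Cost per g of protein: milk $0.0278, tempeh $0.0750, cheddar $0.1062, spinach $0.2667, orange $0.5500.
Take 2 servings of milk: +18.0 g protein for $0.50 (total $0.50, still need 22.0 g).
Take 1.571 servings of tempeh: +22.0 g protein for $1.65 (total $2.15, still need 0.0 g).
Greedy by cheapest-per-g is optimal for a single linear constraint, so the minimum cost is $2.15.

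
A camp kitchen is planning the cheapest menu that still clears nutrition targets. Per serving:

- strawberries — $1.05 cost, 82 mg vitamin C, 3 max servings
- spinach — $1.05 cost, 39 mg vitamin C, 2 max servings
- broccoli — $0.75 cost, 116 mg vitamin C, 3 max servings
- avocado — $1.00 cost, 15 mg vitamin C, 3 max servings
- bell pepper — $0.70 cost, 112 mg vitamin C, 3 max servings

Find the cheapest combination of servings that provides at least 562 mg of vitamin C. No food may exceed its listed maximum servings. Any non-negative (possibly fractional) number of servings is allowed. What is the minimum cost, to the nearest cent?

$3.56

Cost per mg of vitamin C: bell pepper $0.0063, broccoli $0.0065, strawberries $0.0128, spinach $0.0269, avocado $0.0667.
Take 3 servings of bell pepper: +336.0 mg vitamin C for $2.10 (total $2.10, still need 226.0 mg).
Take 1.948 servings of broccoli: +226.0 mg vitamin C for $1.46 (total $3.56, still need 0.0 mg).
Greedy by cheapest-per-mg is optimal for a single linear constraint, so the minimum cost is $3.56.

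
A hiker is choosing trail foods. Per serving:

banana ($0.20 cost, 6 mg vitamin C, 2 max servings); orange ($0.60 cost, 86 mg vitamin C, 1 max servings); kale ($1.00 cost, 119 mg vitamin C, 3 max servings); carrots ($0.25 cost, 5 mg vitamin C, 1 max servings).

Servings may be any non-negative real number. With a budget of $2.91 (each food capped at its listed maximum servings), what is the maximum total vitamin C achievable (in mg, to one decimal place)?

Vitamin C per dollar: orange 143.3, kale 119, banana 30, carrots 20.
Take 1 serving of orange: spends $0.60, +86.0 mg vitamin C (running total 86.0 mg).
Take 2.31 servings of kale: spends $2.31, +274.9 mg vitamin C (running total 360.9 mg).
Filling greedily by vitamin C-per-dollar is optimal for one linear limit, giving 360.9 mg.

360.9 mg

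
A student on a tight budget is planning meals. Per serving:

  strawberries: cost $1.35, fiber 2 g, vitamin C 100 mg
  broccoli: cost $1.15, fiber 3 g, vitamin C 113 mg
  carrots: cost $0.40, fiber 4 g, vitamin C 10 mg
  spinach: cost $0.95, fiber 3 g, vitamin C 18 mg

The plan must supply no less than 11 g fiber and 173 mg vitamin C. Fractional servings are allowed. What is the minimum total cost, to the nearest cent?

$2.27

Check every corner: each single food scaled to meet both minima, and each pair solved so both constraints bind.
strawberries only: max(11/2, 173/100) = 5.5 servings → $7.42.
broccoli only: max(11/3, 173/113) = 3.667 servings → $4.22.
carrots only: max(11/4, 173/10) = 17.3 servings → $6.92.
spinach only: max(11/3, 173/18) = 9.611 servings → $9.13.
strawberries + broccoli: the both-tight solution has a negative serving — not a feasible corner.
strawberries + carrots with both tight: 1.532 servings and 1.984 servings → $2.86.
strawberries + spinach with both tight: 1.216 servings and 2.856 servings → $4.35.
broccoli + carrots with both tight: 1.379 servings and 1.716 servings → $2.27.
broccoli + spinach with both tight: 1.126 servings and 2.54 servings → $3.71.
carrots + spinach: intersection lies outside the first quadrant.
The minimum over all feasible corners is $2.27.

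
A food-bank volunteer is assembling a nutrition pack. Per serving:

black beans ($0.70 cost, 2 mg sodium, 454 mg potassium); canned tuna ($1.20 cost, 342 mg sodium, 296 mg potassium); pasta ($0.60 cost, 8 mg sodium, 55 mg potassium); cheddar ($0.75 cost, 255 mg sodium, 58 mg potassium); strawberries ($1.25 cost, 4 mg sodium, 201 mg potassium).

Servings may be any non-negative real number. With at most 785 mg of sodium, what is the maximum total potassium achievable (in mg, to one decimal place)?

178195.0 mg

Potassium per mg sodium: black beans 227, strawberries 50.25, pasta 6.875, canned tuna 0.8655, cheddar 0.2275.
With no serving limits, spend the whole sodium allowance on black beans: 785 mg / 2 mg × 454 mg = 178195.0 mg.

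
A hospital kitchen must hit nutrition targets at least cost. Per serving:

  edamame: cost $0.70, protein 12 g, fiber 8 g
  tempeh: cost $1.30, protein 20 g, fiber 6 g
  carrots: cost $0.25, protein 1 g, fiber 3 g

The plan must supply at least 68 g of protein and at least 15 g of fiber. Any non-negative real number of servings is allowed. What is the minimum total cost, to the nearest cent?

$3.97

With two linear requirements the optimum uses one or two foods; enumerate the corners.
edamame only: max(68/12, 15/8) = 5.667 servings → $3.97.
tempeh only: max(68/20, 15/6) = 3.4 servings → $4.42.
carrots only: max(68/1, 15/3) = 68 servings → $17.00.
edamame + tempeh: intersection lies outside the first quadrant.
edamame + carrots: intersection lies outside the first quadrant.
tempeh + carrots: intersection lies outside the first quadrant.
Cheapest feasible corner: $3.97.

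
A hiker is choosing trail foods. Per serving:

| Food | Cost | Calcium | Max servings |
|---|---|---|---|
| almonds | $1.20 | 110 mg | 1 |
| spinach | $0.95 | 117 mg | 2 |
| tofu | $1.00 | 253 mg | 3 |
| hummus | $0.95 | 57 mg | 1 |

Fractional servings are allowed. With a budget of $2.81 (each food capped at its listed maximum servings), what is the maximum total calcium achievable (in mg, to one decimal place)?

Calcium per dollar: tofu 253, spinach 123.2, almonds 91.67, hummus 60.
Take 2.81 servings of tofu: spends $2.81, +710.9 mg calcium (running total 710.9 mg).
Filling greedily by calcium-per-dollar is optimal for one linear limit, giving 710.9 mg.

710.9 mg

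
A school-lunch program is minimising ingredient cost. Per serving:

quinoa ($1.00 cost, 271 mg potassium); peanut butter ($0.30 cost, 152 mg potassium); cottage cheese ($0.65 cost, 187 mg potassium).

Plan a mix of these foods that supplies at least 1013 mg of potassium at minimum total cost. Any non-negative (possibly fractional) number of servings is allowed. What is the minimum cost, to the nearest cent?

Cost per mg of potassium: peanut butter $0.0020, cottage cheese $0.0035, quinoa $0.0037.
With no serving limits, use only peanut butter: 1013 mg / 152 mg = 6.664 servings × $0.30 = $2.00.

$2.00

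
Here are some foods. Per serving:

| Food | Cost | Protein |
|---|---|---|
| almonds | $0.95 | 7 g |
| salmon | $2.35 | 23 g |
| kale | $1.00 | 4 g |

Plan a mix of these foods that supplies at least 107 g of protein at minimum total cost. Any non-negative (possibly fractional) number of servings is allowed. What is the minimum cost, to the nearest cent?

$10.93

Cost per g of protein: salmon $0.1022, almonds $0.1357, kale $0.2500.
With no serving limits, use only salmon: 107 g / 23 g = 4.652 servings × $2.35 = $10.93.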